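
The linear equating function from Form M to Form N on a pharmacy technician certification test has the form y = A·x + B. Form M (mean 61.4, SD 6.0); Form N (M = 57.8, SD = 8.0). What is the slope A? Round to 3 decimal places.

1.333

A = SD_Y / SD_X = 8.0 / 6.0 = 1.333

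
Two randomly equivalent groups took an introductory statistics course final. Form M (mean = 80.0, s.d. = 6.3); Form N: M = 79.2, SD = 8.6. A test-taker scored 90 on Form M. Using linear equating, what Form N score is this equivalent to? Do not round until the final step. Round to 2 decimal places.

Linear equating: y = (SD_Y/SD_X)(x − M_X) + M_Y
y = (8.6/6.3)(90 − 80.0) + 79.2
y = 1.365079 × 10.0 + 79.2 = 13.6508 + 79.2 = 92.85

92.85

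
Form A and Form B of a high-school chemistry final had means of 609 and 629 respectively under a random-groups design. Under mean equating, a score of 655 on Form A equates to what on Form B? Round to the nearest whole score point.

675

Mean equating: y = x + (M_Y − M_X) = 655 + (629 − 609) = 675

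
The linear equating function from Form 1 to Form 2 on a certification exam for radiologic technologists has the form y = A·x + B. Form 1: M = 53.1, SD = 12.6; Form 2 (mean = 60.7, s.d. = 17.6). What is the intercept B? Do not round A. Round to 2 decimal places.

A = SD_Y / SD_X = 17.6 / 12.6 = 1.396825
B = M_Y − A·M_X = 60.7 − 1.396825 × 53.1 = -13.47

-13.47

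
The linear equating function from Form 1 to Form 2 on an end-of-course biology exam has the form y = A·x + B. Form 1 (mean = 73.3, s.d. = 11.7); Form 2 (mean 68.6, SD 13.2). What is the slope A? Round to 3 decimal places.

1.128

A = SD_Y / SD_X = 13.2 / 11.7 = 1.128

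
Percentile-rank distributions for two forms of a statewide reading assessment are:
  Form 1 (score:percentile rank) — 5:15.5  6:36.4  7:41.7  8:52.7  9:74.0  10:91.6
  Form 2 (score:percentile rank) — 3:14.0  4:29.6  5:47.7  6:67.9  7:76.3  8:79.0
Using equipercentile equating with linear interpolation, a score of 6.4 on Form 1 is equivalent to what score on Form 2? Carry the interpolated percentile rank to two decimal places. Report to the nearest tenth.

PR of 6.4 on Form 1: 36.4 + (6.4 − 6)/(7 − 6) × (41.7 − 36.4) = 38.52
On Form 2, PR 38.52 falls between score 4 (PR 29.6) and 5 (PR 47.7).
Interpolate: 4 + (38.52 − 29.6)/(47.7 − 29.6) × (5 − 4) = 4.5

4.5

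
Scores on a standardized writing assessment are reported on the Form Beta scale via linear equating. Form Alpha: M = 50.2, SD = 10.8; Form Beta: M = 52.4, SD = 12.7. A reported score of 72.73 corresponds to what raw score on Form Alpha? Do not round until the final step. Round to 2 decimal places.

Invert y = (SD_Y/SD_X)(x − M_X) + M_Y:
x = (SD_X/SD_Y)(y − M_Y) + M_X = (10.8/12.7)(72.73 − 52.4) + 50.2
x = 0.850394 × 20.330 + 50.2 = 67.49

67.49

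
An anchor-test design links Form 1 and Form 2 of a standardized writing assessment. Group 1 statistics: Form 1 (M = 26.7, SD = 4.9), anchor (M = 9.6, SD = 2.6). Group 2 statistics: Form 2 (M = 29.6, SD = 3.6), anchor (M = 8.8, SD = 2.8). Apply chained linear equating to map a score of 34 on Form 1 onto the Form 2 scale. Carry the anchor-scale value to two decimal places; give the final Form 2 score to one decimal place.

Form 1 → anchor (Group 1): v = (2.6/4.9)(34 − 26.7) + 9.6 = 13.47
anchor → Form 2 (Group 2): y = (3.6/2.8)(13.47 − 8.8) + 29.6 = 35.6

35.6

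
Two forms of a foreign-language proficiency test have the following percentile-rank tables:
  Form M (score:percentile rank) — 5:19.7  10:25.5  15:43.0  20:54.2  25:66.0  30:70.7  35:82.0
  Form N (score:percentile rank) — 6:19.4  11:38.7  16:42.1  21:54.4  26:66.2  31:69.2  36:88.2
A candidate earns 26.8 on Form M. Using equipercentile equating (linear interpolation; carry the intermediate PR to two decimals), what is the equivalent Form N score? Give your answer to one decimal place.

28.5

PR of 26.8 on Form M: 66.0 + (26.8 − 25)/(30 − 25) × (70.7 − 66.0) = 67.69
On Form N, PR 67.69 falls between score 26 (PR 66.2) and 31 (PR 69.2).
Interpolate: 26 + (67.69 − 66.2)/(69.2 − 66.2) × (31 − 26) = 28.5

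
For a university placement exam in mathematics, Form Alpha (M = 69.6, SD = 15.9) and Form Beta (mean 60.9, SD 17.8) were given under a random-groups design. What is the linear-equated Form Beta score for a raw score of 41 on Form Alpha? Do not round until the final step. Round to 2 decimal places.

Linear equating: y = (SD_Y/SD_X)(x − M_X) + M_Y
y = (17.8/15.9)(41 − 69.6) + 60.9
y = 1.119497 × -28.6 + 60.9 = -32.0176 + 60.9 = 28.88

28.88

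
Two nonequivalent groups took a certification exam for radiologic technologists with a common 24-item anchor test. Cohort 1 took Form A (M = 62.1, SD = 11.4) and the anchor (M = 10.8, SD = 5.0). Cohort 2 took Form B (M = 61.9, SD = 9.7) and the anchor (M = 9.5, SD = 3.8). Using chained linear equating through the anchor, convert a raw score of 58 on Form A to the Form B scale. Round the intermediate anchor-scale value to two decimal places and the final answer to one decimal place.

60.6

Form A → anchor (Cohort 1): v = (5.0/11.4)(58 − 62.1) + 10.8 = 9.00
anchor → Form B (Cohort 2): y = (9.7/3.8)(9.00 − 9.5) + 61.9 = 60.6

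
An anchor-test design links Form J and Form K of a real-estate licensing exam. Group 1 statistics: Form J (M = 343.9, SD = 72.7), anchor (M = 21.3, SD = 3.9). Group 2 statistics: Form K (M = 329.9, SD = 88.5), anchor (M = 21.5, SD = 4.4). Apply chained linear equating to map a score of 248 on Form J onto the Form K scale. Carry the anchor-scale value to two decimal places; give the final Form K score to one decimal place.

222.5

Form J → anchor (Group 1): v = (3.9/72.7)(248 − 343.9) + 21.3 = 16.16
anchor → Form K (Group 2): y = (88.5/4.4)(16.16 − 21.5) + 329.9 = 222.5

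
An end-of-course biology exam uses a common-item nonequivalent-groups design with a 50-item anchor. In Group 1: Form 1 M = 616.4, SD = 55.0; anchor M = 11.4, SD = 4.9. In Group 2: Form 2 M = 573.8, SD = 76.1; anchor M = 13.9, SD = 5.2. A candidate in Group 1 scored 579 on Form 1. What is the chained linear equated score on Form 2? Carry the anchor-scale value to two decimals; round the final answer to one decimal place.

Form 1 → anchor (Group 1): v = (4.9/55.0)(579 − 616.4) + 11.4 = 8.07
anchor → Form 2 (Group 2): y = (76.1/5.2)(8.07 − 13.9) + 573.8 = 488.5

488.5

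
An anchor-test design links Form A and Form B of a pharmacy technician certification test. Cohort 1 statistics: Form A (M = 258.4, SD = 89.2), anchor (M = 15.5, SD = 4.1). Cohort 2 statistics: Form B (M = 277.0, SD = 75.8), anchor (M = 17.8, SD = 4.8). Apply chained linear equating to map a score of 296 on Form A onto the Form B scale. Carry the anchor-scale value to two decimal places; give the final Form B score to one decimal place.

Form A → anchor (Cohort 1): v = (4.1/89.2)(296 − 258.4) + 15.5 = 17.23
anchor → Form B (Cohort 2): y = (75.8/4.8)(17.23 − 17.8) + 277.0 = 268.0

268.0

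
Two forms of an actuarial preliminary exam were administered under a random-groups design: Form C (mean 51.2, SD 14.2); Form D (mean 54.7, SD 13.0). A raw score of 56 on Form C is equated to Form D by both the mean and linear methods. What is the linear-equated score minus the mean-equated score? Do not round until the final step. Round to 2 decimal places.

Mean-equated: 56 + (54.7 − 51.2) = 59.50
Linear-equated: (13.0/14.2)(56 − 51.2) + 54.7 = 59.094
Difference = 59.094 − 59.50 = -0.41

-0.41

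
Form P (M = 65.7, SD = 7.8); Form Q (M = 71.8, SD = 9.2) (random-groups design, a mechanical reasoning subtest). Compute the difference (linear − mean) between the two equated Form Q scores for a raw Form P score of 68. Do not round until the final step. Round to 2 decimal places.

Mean-equated: 68 + (71.8 − 65.7) = 74.10
Linear-equated: (9.2/7.8)(68 − 65.7) + 71.8 = 74.513
Difference = 74.513 − 74.10 = 0.41

0.41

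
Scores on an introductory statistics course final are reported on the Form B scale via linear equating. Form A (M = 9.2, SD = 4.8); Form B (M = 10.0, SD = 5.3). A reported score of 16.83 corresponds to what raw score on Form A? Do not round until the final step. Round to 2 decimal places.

Invert y = (SD_Y/SD_X)(x − M_X) + M_Y:
x = (SD_X/SD_Y)(y − M_Y) + M_X = (4.8/5.3)(16.83 − 10.0) + 9.2
x = 0.905660 × 6.830 + 9.2 = 15.39

15.39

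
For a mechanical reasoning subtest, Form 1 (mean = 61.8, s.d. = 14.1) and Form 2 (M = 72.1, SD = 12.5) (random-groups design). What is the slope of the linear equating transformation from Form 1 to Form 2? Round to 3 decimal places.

0.887

A = SD_Y / SD_X = 12.5 / 14.1 = 0.887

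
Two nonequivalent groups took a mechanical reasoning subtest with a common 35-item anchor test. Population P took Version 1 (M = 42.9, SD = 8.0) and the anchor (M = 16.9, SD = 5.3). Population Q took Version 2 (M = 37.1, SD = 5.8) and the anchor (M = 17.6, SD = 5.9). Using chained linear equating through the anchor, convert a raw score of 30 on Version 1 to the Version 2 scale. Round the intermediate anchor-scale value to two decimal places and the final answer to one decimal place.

28.0

Version 1 → anchor (Population P): v = (5.3/8.0)(30 − 42.9) + 16.9 = 8.35
anchor → Version 2 (Population Q): y = (5.8/5.9)(8.35 − 17.6) + 37.1 = 28.0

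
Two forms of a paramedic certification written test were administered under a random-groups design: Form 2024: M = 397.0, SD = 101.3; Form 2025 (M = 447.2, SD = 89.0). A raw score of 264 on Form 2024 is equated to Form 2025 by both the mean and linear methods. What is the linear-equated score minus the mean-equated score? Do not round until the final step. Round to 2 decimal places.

Mean-equated: 264 + (447.2 − 397.0) = 314.20
Linear-equated: (89.0/101.3)(264 − 397.0) + 447.2 = 330.349
Difference = 330.349 − 314.20 = 16.15

16.15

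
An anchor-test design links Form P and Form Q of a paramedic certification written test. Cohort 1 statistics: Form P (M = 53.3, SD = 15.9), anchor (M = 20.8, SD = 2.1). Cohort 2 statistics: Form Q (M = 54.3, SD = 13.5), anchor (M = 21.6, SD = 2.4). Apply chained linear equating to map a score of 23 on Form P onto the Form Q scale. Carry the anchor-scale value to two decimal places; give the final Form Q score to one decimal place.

27.3

Form P → anchor (Cohort 1): v = (2.1/15.9)(23 − 53.3) + 20.8 = 16.80
anchor → Form Q (Cohort 2): y = (13.5/2.4)(16.80 − 21.6) + 54.3 = 27.3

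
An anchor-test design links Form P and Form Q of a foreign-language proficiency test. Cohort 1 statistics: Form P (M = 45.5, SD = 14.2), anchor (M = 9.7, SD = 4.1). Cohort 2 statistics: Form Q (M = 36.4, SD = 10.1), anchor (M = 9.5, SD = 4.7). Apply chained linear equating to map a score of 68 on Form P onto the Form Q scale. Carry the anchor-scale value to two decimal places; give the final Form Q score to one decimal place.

Form P → anchor (Cohort 1): v = (4.1/14.2)(68 − 45.5) + 9.7 = 16.20
anchor → Form Q (Cohort 2): y = (10.1/4.7)(16.20 − 9.5) + 36.4 = 50.8

50.8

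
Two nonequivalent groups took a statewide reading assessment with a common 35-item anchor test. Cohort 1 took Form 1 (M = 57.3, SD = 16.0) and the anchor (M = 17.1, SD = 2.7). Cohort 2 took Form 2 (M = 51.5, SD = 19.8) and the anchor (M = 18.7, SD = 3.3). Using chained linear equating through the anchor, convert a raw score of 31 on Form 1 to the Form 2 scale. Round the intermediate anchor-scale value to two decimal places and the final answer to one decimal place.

Form 1 → anchor (Cohort 1): v = (2.7/16.0)(31 − 57.3) + 17.1 = 12.66
anchor → Form 2 (Cohort 2): y = (19.8/3.3)(12.66 − 18.7) + 51.5 = 15.3

15.3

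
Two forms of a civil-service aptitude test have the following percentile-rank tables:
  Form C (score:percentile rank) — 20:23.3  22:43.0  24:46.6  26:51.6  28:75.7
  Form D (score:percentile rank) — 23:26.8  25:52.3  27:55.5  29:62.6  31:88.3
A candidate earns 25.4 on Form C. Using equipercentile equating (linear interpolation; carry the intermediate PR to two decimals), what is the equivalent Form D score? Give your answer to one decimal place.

24.8

PR of 25.4 on Form C: 46.6 + (25.4 − 24)/(26 − 24) × (51.6 − 46.6) = 50.10
On Form D, PR 50.10 falls between score 23 (PR 26.8) and 25 (PR 52.3).
Interpolate: 23 + (50.10 − 26.8)/(52.3 − 26.8) × (25 − 23) = 24.8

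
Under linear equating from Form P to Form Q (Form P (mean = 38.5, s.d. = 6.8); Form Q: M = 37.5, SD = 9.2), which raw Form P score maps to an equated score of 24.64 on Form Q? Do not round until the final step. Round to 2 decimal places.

Invert y = (SD_Y/SD_X)(x − M_X) + M_Y:
x = (SD_X/SD_Y)(y − M_Y) + M_X = (6.8/9.2)(24.64 − 37.5) + 38.5
x = 0.739130 × -12.860 + 38.5 = 28.99

28.99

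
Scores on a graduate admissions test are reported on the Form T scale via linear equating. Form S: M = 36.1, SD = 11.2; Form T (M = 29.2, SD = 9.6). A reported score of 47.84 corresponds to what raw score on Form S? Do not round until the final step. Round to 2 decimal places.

57.85

Invert y = (SD_Y/SD_X)(x − M_X) + M_Y:
x = (SD_X/SD_Y)(y − M_Y) + M_X = (11.2/9.6)(47.84 − 29.2) + 36.1
x = 1.166667 × 18.640 + 36.1 = 57.85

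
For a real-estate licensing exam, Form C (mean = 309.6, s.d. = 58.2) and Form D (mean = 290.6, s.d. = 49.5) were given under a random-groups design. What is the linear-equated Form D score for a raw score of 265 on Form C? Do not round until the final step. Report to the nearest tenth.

252.7

Linear equating: y = (SD_Y/SD_X)(x − M_X) + M_Y
y = (49.5/58.2)(265 − 309.6) + 290.6
y = 0.850515 × -44.6 + 290.6 = -37.9330 + 290.6 = 252.7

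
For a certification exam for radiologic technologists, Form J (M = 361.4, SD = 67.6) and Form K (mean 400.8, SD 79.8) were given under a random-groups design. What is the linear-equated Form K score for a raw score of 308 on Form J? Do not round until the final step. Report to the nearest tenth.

337.8

Linear equating: y = (SD_Y/SD_X)(x − M_X) + M_Y
y = (79.8/67.6)(308 − 361.4) + 400.8
y = 1.180473 × -53.4 + 400.8 = -63.0373 + 400.8 = 337.8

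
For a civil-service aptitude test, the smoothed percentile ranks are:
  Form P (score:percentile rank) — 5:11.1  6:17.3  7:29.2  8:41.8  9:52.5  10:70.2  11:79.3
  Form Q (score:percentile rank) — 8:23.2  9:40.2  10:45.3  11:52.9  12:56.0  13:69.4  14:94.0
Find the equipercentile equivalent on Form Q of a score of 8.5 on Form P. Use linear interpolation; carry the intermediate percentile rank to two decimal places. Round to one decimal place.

PR of 8.5 on Form P: 41.8 + (8.5 − 8)/(9 − 8) × (52.5 − 41.8) = 47.15
On Form Q, PR 47.15 falls between score 10 (PR 45.3) and 11 (PR 52.9).
Interpolate: 10 + (47.15 − 45.3)/(52.9 − 45.3) × (11 − 10) = 10.2

10.2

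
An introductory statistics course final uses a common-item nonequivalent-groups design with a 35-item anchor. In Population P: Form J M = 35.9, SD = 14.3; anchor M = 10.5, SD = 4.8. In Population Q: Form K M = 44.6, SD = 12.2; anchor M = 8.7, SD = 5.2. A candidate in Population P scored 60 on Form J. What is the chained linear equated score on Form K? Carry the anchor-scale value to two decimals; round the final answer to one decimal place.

Form J → anchor (Population P): v = (4.8/14.3)(60 − 35.9) + 10.5 = 18.59
anchor → Form K (Population Q): y = (12.2/5.2)(18.59 − 8.7) + 44.6 = 67.8

67.8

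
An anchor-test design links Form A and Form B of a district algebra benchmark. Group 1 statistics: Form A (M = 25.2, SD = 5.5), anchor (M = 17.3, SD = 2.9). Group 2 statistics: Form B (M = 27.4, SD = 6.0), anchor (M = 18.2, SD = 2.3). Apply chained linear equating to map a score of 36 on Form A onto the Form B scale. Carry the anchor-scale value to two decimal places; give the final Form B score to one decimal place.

39.9

Form A → anchor (Group 1): v = (2.9/5.5)(36 − 25.2) + 17.3 = 22.99
anchor → Form B (Group 2): y = (6.0/2.3)(22.99 − 18.2) + 27.4 = 39.9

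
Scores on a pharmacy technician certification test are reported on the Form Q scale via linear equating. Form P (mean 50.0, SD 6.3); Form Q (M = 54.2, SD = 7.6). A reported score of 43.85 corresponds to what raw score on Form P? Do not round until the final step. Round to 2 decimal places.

Invert y = (SD_Y/SD_X)(x − M_X) + M_Y:
x = (SD_X/SD_Y)(y − M_Y) + M_X = (6.3/7.6)(43.85 − 54.2) + 50.0
x = 0.828947 × -10.350 + 50.0 = 41.42

41.42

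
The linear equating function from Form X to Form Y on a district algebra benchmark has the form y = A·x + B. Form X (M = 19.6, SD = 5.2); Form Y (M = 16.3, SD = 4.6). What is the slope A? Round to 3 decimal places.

0.885

A = SD_Y / SD_X = 4.6 / 5.2 = 0.885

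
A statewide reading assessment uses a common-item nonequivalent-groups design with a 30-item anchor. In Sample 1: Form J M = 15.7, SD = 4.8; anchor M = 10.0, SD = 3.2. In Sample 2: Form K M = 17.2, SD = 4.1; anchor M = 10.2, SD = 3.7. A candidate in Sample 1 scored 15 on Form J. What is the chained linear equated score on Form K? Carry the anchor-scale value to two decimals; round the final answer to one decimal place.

16.5

Form J → anchor (Sample 1): v = (3.2/4.8)(15 − 15.7) + 10.0 = 9.53
anchor → Form K (Sample 2): y = (4.1/3.7)(9.53 − 10.2) + 17.2 = 16.5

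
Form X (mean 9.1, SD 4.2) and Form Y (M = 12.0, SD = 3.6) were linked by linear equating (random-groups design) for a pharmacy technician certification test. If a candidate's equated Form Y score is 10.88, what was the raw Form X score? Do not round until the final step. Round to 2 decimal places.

Invert y = (SD_Y/SD_X)(x − M_X) + M_Y:
x = (SD_X/SD_Y)(y − M_Y) + M_X = (4.2/3.6)(10.88 − 12.0) + 9.1
x = 1.166667 × -1.120 + 9.1 = 7.79

7.79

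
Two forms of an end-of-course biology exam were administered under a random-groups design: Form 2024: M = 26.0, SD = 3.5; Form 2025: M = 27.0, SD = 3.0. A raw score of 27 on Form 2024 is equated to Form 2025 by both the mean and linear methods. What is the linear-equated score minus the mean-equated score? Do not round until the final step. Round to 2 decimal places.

-0.14

Mean-equated: 27 + (27.0 − 26.0) = 28.00
Linear-equated: (3.0/3.5)(27 − 26.0) + 27.0 = 27.857
Difference = 27.857 − 28.00 = -0.14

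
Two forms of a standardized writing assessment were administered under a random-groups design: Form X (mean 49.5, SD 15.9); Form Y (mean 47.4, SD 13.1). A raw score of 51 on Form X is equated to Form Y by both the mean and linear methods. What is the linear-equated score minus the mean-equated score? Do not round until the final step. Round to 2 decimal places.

Mean-equated: 51 + (47.4 − 49.5) = 48.90
Linear-equated: (13.1/15.9)(51 − 49.5) + 47.4 = 48.636
Difference = 48.636 − 48.90 = -0.26

-0.26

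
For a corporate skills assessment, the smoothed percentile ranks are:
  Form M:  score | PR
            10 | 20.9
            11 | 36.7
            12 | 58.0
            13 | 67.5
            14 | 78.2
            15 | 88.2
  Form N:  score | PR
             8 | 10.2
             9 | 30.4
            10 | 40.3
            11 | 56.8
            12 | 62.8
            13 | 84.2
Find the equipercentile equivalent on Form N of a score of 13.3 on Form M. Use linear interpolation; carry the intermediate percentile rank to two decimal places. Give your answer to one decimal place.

PR of 13.3 on Form M: 67.5 + (13.3 − 13)/(14 − 13) × (78.2 − 67.5) = 70.71
On Form N, PR 70.71 falls between score 12 (PR 62.8) and 13 (PR 84.2).
Interpolate: 12 + (70.71 − 62.8)/(84.2 − 62.8) × (13 − 12) = 12.4

12.4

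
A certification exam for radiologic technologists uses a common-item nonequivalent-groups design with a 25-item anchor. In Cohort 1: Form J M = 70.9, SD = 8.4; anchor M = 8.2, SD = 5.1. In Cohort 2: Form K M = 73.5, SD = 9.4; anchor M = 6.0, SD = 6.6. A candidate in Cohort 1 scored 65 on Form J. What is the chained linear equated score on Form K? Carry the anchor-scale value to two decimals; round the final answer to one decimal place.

Form J → anchor (Cohort 1): v = (5.1/8.4)(65 − 70.9) + 8.2 = 4.62
anchor → Form K (Cohort 2): y = (9.4/6.6)(4.62 − 6.0) + 73.5 = 71.5

71.5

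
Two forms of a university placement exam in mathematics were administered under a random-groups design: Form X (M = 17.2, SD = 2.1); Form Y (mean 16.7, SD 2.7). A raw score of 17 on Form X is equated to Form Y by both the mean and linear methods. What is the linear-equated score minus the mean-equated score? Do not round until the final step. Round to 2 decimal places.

-0.06

Mean-equated: 17 + (16.7 − 17.2) = 16.50
Linear-equated: (2.7/2.1)(17 − 17.2) + 16.7 = 16.443
Difference = 16.443 − 16.50 = -0.06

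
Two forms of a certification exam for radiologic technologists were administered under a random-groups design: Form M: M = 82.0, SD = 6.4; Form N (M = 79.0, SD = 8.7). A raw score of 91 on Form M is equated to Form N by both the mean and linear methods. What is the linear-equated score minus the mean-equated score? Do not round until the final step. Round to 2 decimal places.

3.23

Mean-equated: 91 + (79.0 − 82.0) = 88.00
Linear-equated: (8.7/6.4)(91 − 82.0) + 79.0 = 91.234
Difference = 91.234 − 88.00 = 3.23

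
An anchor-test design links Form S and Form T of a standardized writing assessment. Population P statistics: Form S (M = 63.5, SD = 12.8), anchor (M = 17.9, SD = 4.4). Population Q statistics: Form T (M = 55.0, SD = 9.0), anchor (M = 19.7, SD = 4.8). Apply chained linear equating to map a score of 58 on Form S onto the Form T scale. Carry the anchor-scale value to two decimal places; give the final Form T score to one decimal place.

Form S → anchor (Population P): v = (4.4/12.8)(58 − 63.5) + 17.9 = 16.01
anchor → Form T (Population Q): y = (9.0/4.8)(16.01 − 19.7) + 55.0 = 48.1

48.1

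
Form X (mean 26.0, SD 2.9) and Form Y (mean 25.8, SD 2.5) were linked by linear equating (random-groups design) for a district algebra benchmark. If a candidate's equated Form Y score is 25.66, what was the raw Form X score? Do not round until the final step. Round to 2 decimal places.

25.84

Invert y = (SD_Y/SD_X)(x − M_X) + M_Y:
x = (SD_X/SD_Y)(y − M_Y) + M_X = (2.9/2.5)(25.66 − 25.8) + 26.0
x = 1.160000 × -0.140 + 26.0 = 25.84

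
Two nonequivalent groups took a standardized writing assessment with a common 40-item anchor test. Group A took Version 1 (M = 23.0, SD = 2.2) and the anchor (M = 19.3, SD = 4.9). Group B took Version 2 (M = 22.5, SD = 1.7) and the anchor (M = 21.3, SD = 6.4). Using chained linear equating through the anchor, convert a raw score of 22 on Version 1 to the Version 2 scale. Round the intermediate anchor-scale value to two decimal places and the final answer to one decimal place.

Version 1 → anchor (Group A): v = (4.9/2.2)(22 − 23.0) + 19.3 = 17.07
anchor → Version 2 (Group B): y = (1.7/6.4)(17.07 − 21.3) + 22.5 = 21.4

21.4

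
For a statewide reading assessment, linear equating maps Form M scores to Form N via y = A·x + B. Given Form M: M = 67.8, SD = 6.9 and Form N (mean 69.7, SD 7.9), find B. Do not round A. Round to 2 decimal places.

A = SD_Y / SD_X = 7.9 / 6.9 = 1.144928
B = M_Y − A·M_X = 69.7 − 1.144928 × 67.8 = -7.93

-7.93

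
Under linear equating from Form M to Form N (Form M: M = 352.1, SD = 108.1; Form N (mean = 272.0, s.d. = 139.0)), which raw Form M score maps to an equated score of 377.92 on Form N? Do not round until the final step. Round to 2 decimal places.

Invert y = (SD_Y/SD_X)(x − M_X) + M_Y:
x = (SD_X/SD_Y)(y − M_Y) + M_X = (108.1/139.0)(377.92 − 272.0) + 352.1
x = 0.777698 × 105.920 + 352.1 = 434.47

434.47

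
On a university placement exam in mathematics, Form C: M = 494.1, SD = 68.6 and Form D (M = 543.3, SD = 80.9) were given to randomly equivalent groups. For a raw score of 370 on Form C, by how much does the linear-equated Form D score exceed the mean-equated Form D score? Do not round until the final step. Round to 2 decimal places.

Mean-equated: 370 + (543.3 − 494.1) = 419.20
Linear-equated: (80.9/68.6)(370 − 494.1) + 543.3 = 396.949
Difference = 396.949 − 419.20 = -22.25

-22.25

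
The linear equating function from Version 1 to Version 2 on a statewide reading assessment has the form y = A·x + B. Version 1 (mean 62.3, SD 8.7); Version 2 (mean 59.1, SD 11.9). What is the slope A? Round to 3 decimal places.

1.368

A = SD_Y / SD_X = 11.9 / 8.7 = 1.368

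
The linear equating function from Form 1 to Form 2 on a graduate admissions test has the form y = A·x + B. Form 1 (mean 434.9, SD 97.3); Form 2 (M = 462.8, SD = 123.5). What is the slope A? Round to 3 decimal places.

1.269

A = SD_Y / SD_X = 123.5 / 97.3 = 1.269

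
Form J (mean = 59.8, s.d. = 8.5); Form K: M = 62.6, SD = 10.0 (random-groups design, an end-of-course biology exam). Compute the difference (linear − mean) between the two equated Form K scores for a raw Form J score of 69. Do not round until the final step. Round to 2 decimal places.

1.62

Mean-equated: 69 + (62.6 − 59.8) = 71.80
Linear-equated: (10.0/8.5)(69 − 59.8) + 62.6 = 73.424
Difference = 73.424 − 71.80 = 1.62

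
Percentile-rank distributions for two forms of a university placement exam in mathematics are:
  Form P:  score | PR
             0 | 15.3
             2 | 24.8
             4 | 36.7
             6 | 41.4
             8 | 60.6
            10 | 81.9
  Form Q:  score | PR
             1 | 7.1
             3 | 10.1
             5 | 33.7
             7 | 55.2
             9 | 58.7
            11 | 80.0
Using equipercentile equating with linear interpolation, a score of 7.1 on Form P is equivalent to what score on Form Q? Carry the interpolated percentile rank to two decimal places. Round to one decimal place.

6.7

PR of 7.1 on Form P: 41.4 + (7.1 − 6)/(8 − 6) × (60.6 − 41.4) = 51.96
On Form Q, PR 51.96 falls between score 5 (PR 33.7) and 7 (PR 55.2).
Interpolate: 5 + (51.96 − 33.7)/(55.2 − 33.7) × (7 − 5) = 6.7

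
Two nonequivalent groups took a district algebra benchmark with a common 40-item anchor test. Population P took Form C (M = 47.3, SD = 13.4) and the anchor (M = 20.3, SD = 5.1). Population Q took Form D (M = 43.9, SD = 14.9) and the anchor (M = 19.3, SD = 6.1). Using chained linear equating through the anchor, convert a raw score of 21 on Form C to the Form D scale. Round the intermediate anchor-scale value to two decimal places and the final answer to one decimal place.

21.9

Form C → anchor (Population P): v = (5.1/13.4)(21 − 47.3) + 20.3 = 10.29
anchor → Form D (Population Q): y = (14.9/6.1)(10.29 − 19.3) + 43.9 = 21.9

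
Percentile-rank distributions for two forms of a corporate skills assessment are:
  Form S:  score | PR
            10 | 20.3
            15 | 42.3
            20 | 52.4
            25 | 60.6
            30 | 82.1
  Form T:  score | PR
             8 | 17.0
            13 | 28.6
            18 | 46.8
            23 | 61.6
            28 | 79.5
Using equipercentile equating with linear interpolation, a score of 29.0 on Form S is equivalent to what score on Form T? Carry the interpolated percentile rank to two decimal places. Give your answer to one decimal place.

PR of 29.0 on Form S: 60.6 + (29.0 − 25)/(30 − 25) × (82.1 − 60.6) = 77.80
On Form T, PR 77.80 falls between score 23 (PR 61.6) and 28 (PR 79.5).
Interpolate: 23 + (77.80 − 61.6)/(79.5 − 61.6) × (28 − 23) = 27.5

27.5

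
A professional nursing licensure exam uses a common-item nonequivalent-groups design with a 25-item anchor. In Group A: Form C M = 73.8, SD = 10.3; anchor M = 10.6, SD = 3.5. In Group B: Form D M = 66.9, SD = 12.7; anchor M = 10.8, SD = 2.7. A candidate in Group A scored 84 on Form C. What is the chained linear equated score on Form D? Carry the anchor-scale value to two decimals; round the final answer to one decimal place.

82.3

Form C → anchor (Group A): v = (3.5/10.3)(84 − 73.8) + 10.6 = 14.07
anchor → Form D (Group B): y = (12.7/2.7)(14.07 − 10.8) + 66.9 = 82.3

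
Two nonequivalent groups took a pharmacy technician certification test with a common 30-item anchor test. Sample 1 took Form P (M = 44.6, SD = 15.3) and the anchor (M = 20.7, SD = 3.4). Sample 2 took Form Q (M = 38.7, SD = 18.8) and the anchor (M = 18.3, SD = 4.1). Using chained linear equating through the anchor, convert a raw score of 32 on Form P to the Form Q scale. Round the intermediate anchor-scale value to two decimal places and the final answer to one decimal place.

36.9

Form P → anchor (Sample 1): v = (3.4/15.3)(32 − 44.6) + 20.7 = 17.90
anchor → Form Q (Sample 2): y = (18.8/4.1)(17.90 − 18.3) + 38.7 = 36.9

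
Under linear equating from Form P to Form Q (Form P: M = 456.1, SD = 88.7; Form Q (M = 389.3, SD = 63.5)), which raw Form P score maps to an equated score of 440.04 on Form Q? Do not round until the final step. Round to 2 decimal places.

526.98

Invert y = (SD_Y/SD_X)(x − M_X) + M_Y:
x = (SD_X/SD_Y)(y − M_Y) + M_X = (88.7/63.5)(440.04 − 389.3) + 456.1
x = 1.396850 × 50.740 + 456.1 = 526.98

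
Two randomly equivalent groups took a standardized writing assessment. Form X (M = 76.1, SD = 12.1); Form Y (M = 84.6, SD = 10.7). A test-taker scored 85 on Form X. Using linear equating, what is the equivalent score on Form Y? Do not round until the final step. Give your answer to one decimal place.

92.5

Linear equating: y = (SD_Y/SD_X)(x − M_X) + M_Y
y = (10.7/12.1)(85 − 76.1) + 84.6
y = 0.884298 × 8.9 + 84.6 = 7.8702 + 84.6 = 92.5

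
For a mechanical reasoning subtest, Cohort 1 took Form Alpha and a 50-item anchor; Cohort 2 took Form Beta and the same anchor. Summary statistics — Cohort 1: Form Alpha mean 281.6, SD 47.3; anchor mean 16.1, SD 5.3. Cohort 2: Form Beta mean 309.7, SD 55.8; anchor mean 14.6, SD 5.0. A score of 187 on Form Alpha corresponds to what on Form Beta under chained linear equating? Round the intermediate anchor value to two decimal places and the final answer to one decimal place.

208.1

Form Alpha → anchor (Cohort 1): v = (5.3/47.3)(187 − 281.6) + 16.1 = 5.50
anchor → Form Beta (Cohort 2): y = (55.8/5.0)(5.50 − 14.6) + 309.7 = 208.1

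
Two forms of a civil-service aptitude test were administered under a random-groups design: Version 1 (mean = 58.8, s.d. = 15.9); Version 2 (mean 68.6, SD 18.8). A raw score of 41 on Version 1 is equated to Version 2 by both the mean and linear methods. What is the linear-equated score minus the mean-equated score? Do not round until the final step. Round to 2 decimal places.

Mean-equated: 41 + (68.6 − 58.8) = 50.80
Linear-equated: (18.8/15.9)(41 − 58.8) + 68.6 = 47.553
Difference = 47.553 − 50.80 = -3.25

-3.25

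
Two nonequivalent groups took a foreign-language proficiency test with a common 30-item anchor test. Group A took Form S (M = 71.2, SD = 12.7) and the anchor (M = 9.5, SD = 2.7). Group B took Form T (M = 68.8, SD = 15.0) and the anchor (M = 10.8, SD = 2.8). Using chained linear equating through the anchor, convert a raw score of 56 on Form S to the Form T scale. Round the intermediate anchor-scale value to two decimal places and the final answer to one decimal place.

Form S → anchor (Group A): v = (2.7/12.7)(56 − 71.2) + 9.5 = 6.27
anchor → Form T (Group B): y = (15.0/2.8)(6.27 − 10.8) + 68.8 = 44.5

44.5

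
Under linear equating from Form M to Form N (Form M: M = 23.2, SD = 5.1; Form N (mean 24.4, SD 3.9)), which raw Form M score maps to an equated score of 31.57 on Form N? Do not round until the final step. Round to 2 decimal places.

Invert y = (SD_Y/SD_X)(x − M_X) + M_Y:
x = (SD_X/SD_Y)(y − M_Y) + M_X = (5.1/3.9)(31.57 − 24.4) + 23.2
x = 1.307692 × 7.170 + 23.2 = 32.58

32.58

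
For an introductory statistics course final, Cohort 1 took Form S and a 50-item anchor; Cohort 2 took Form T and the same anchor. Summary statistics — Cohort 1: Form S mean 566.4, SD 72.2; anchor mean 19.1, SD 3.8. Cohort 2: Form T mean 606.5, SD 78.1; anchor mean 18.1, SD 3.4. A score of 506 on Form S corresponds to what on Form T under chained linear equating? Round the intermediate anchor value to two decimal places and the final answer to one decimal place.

556.4

Form S → anchor (Cohort 1): v = (3.8/72.2)(506 − 566.4) + 19.1 = 15.92
anchor → Form T (Cohort 2): y = (78.1/3.4)(15.92 − 18.1) + 606.5 = 556.4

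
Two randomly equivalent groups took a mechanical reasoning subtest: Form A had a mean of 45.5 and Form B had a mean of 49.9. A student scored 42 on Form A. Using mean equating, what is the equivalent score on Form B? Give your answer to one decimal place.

Mean equating: y = x + (M_Y − M_X) = 42 + (49.9 − 45.5) = 46.4

46.4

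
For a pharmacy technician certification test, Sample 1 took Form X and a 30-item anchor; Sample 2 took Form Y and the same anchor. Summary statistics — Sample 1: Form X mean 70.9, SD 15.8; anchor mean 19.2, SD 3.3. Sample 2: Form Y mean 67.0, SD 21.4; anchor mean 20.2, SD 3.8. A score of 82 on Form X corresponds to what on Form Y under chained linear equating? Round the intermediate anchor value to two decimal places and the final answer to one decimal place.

Form X → anchor (Sample 1): v = (3.3/15.8)(82 − 70.9) + 19.2 = 21.52
anchor → Form Y (Sample 2): y = (21.4/3.8)(21.52 − 20.2) + 67.0 = 74.4

74.4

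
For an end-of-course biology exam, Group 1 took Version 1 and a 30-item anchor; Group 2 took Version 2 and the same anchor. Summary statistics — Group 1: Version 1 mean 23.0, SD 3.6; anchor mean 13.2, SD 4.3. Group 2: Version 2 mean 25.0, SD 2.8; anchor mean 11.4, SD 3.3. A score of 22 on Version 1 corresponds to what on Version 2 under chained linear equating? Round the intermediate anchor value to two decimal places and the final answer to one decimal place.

25.5

Version 1 → anchor (Group 1): v = (4.3/3.6)(22 − 23.0) + 13.2 = 12.01
anchor → Version 2 (Group 2): y = (2.8/3.3)(12.01 − 11.4) + 25.0 = 25.5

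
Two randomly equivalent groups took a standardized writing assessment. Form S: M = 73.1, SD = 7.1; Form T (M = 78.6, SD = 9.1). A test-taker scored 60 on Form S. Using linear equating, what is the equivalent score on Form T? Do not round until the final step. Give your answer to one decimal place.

Linear equating: y = (SD_Y/SD_X)(x − M_X) + M_Y
y = (9.1/7.1)(60 − 73.1) + 78.6
y = 1.281690 × -13.1 + 78.6 = -16.7901 + 78.6 = 61.8

61.8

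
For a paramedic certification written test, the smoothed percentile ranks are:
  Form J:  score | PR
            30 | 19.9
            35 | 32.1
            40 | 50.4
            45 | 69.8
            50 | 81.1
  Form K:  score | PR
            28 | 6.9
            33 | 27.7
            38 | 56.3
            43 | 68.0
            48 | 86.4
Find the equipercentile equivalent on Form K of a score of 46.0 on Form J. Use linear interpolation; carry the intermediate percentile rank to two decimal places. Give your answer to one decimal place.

PR of 46.0 on Form J: 69.8 + (46.0 − 45)/(50 − 45) × (81.1 − 69.8) = 72.06
On Form K, PR 72.06 falls between score 43 (PR 68.0) and 48 (PR 86.4).
Interpolate: 43 + (72.06 − 68.0)/(86.4 − 68.0) × (48 − 43) = 44.1

44.1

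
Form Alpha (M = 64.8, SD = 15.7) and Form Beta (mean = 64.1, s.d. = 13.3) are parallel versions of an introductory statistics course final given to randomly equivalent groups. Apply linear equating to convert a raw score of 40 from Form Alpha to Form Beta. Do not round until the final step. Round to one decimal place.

43.1

Linear equating: y = (SD_Y/SD_X)(x − M_X) + M_Y
y = (13.3/15.7)(40 − 64.8) + 64.1
y = 0.847134 × -24.8 + 64.1 = -21.0089 + 64.1 = 43.1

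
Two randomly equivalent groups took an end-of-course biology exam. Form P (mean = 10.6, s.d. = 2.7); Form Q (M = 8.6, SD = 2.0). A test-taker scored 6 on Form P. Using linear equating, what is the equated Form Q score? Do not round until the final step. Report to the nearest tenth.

5.2

Linear equating: y = (SD_Y/SD_X)(x − M_X) + M_Y
y = (2.0/2.7)(6 − 10.6) + 8.6
y = 0.740741 × -4.6 + 8.6 = -3.4074 + 8.6 = 5.2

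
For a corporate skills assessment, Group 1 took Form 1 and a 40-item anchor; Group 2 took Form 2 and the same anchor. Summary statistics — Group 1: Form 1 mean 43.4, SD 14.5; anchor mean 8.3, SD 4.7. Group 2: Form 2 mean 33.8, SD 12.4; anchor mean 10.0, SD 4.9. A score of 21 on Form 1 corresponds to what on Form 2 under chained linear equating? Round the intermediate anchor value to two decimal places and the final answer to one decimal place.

Form 1 → anchor (Group 1): v = (4.7/14.5)(21 − 43.4) + 8.3 = 1.04
anchor → Form 2 (Group 2): y = (12.4/4.9)(1.04 − 10.0) + 33.8 = 11.1

11.1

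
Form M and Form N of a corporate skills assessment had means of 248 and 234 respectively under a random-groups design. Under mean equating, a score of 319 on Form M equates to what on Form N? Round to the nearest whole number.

305

Mean equating: y = x + (M_Y − M_X) = 319 + (234 − 248) = 305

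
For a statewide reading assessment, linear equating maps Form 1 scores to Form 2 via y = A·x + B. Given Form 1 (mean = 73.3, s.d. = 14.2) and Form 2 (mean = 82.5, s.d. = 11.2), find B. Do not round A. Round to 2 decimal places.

24.69

A = SD_Y / SD_X = 11.2 / 14.2 = 0.788732
B = M_Y − A·M_X = 82.5 − 0.788732 × 73.3 = 24.69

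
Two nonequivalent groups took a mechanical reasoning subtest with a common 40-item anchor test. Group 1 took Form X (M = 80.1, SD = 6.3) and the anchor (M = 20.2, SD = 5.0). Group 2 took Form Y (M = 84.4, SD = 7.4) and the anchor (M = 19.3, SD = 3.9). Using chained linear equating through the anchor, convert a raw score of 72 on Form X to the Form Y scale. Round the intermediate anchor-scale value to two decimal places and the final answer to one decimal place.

73.9

Form X → anchor (Group 1): v = (5.0/6.3)(72 − 80.1) + 20.2 = 13.77
anchor → Form Y (Group 2): y = (7.4/3.9)(13.77 − 19.3) + 84.4 = 73.9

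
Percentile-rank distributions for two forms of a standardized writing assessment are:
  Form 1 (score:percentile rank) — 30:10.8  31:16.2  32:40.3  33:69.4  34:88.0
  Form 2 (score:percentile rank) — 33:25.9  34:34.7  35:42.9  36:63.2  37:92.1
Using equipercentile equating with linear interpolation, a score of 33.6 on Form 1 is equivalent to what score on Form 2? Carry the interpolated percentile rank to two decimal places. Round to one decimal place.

36.6

PR of 33.6 on Form 1: 69.4 + (33.6 − 33)/(34 − 33) × (88.0 − 69.4) = 80.56
On Form 2, PR 80.56 falls between score 36 (PR 63.2) and 37 (PR 92.1).
Interpolate: 36 + (80.56 − 63.2)/(92.1 − 63.2) × (37 − 36) = 36.6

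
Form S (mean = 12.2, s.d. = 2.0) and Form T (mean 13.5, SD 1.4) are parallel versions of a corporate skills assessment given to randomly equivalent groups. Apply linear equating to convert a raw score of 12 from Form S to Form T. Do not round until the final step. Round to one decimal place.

Linear equating: y = (SD_Y/SD_X)(x − M_X) + M_Y
y = (1.4/2.0)(12 − 12.2) + 13.5
y = 0.700000 × -0.2 + 13.5 = -0.1400 + 13.5 = 13.4

13.4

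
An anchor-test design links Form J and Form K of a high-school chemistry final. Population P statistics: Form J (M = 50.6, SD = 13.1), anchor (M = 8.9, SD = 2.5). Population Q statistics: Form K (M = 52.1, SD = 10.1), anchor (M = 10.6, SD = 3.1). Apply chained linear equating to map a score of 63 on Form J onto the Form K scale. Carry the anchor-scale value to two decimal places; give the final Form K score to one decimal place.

54.3

Form J → anchor (Population P): v = (2.5/13.1)(63 − 50.6) + 8.9 = 11.27
anchor → Form K (Population Q): y = (10.1/3.1)(11.27 − 10.6) + 52.1 = 54.3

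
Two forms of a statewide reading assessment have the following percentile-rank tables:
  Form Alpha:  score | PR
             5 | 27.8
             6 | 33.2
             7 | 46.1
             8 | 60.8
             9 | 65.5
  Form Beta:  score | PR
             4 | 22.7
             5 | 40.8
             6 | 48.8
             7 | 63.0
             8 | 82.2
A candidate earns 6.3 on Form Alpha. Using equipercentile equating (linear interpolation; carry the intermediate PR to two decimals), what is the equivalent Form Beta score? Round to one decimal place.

4.8

PR of 6.3 on Form Alpha: 33.2 + (6.3 − 6)/(7 − 6) × (46.1 − 33.2) = 37.07
On Form Beta, PR 37.07 falls between score 4 (PR 22.7) and 5 (PR 40.8).
Interpolate: 4 + (37.07 − 22.7)/(40.8 − 22.7) × (5 − 4) = 4.8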